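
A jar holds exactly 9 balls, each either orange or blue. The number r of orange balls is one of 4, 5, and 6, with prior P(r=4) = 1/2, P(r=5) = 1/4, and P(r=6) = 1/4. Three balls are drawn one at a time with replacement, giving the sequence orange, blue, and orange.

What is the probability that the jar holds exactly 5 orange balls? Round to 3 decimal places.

0.272

For each hypothesis, P(data | H) works out to: P(data | r = 4) = (4/9)(5/9)(4/9) = 80/729; P(data | r = 5) = (5/9)(4/9)(5/9) = 100/729; P(data | r = 6) = (6/9)(3/9)(6/9) = 4/27.
Multiplying each by its prior: 1/2 · 80/729 = 40/729, 1/4 · 100/729 = 25/729, 1/4 · 4/27 = 1/27; with total 92/729.
So P(r = 5 | data) = (25/729) / (92/729) = 25/92.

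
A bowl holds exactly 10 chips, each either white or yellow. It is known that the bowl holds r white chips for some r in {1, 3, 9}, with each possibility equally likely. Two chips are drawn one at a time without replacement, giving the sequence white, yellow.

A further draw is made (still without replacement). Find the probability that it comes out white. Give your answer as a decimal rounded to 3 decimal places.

Compute the likelihood of the observed sequence for each case: P(data | r = 1) = (1/10)(9/9) = 1/10; P(data | r = 3) = (3/10)(7/9) = 7/30; P(data | r = 9) = (9/10)(1/9) = 1/10.
The prior-weighted likelihoods are 1/3 · 1/10 = 1/30, 1/3 · 7/30 = 7/90, 1/3 · 1/10 = 1/30; with total 13/90.
The posterior is then P(r = 1 | data) = 3/13, P(r = 3 | data) = 7/13, P(r = 9 | data) = 3/13.
So P(white next | data) = Σ P(white next | H) P(H | data) = (0)(3/13) + (1/4)(7/13) + (1)(3/13) = 19/52.

0.365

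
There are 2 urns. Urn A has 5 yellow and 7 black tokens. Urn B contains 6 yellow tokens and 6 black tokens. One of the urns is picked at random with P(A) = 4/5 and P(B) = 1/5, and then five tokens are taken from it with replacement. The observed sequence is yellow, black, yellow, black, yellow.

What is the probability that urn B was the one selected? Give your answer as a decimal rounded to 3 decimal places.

0.241

Compute the likelihood of the observed sequence for each case: P(data | urn A) = (5/12)(7/12)(5/12)(7/12)(5/12) = 0.024615; P(data | urn B) = (6/12)(6/12)(6/12)(6/12)(6/12) = 0.03125.
The prior-weighted likelihoods are 4/5 · 0.024615 = 0.019692, 1/5 · 0.03125 = 0.00625; with total 0.025942.
So P(urn B | data) = (0.00625) / (0.025942) = 0.24092.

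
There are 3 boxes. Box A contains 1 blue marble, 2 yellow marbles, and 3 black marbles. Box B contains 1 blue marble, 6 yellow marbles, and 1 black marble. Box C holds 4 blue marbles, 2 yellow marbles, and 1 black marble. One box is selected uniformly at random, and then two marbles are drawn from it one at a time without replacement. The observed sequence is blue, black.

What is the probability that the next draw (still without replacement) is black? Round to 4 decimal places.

0.2346

Under each hypothesis, the probability of the observed sequence is: P(data | box A) = (1/6)(3/5) = 0.1; P(data | box B) = (1/8)(1/7) = 0.017857; P(data | box C) = (4/7)(1/6) = 0.095238.
Multiplying each by its prior: 1/3 · 0.1 = 0.033333, 1/3 · 0.017857 = 0.0059524, 1/3 · 0.095238 = 0.031746; these sum to 0.071032.
The posterior is then P(box A | data) = 0.46927, P(box B | data) = 0.083799, P(box C | data) = 0.44693.
The predictive probability is P(black next | data) = (1/2)(0.46927) + (0)(0.083799) + (0)(0.44693) = 0.23464.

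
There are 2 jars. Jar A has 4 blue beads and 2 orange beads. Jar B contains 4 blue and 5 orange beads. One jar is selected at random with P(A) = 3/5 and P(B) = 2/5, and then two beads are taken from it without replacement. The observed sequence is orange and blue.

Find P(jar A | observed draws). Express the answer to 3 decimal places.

For each hypothesis, P(data | H) works out to: P(data | jar A) = (2/6)(4/5) = 4/15; P(data | jar B) = (5/9)(4/8) = 5/18.
Multiplying each by its prior: 3/5 · 4/15 = 4/25, 2/5 · 5/18 = 1/9; these sum to 61/225.
So P(jar A | data) = (4/25) / (61/225) = 36/61.

0.590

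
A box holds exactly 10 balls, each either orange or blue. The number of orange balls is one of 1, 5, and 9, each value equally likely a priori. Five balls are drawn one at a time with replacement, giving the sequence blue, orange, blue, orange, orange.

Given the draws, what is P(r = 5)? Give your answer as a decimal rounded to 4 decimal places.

For each hypothesis, P(data | H) works out to: P(data | r = 1) = (9/10)(1/10)(9/10)(1/10)(1/10) = 0.00081; P(data | r = 5) = (5/10)(5/10)(5/10)(5/10)(5/10) = 0.03125; P(data | r = 9) = (1/10)(9/10)(1/10)(9/10)(9/10) = 0.00729.
The prior-weighted likelihoods are 1/3 · 0.00081 = 0.00027, 1/3 · 0.03125 = 0.010417, 1/3 · 0.00729 = 0.00243; summing to 0.013117.
So P(r = 5 | data) = (0.010417) / (0.013117) = 0.79416.

0.7942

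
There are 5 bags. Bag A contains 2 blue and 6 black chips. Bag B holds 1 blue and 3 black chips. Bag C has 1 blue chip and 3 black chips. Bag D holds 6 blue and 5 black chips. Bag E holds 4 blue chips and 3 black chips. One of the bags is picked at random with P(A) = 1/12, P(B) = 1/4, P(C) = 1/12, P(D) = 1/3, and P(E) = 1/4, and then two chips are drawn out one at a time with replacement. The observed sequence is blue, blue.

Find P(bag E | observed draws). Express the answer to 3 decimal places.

0.395

For each hypothesis, P(data | H) works out to: P(data | bag A) = (2/8)(2/8) = 0.0625; P(data | bag B) = (1/4)(1/4) = 0.0625; P(data | bag C) = (1/4)(1/4) = 0.0625; P(data | bag D) = (6/11)(6/11) = 0.29752; P(data | bag E) = (4/7)(4/7) = 0.32653.
The prior-weighted likelihoods are 1/12 · 0.0625 = 0.0052083, 1/4 · 0.0625 = 0.015625, 1/12 · 0.0625 = 0.0052083, 1/3 · 0.29752 = 0.099174, 1/4 · 0.32653 = 0.081633; summing to 0.20685.
Hence P(bag E | data) = (0.081633) / (0.20685) = 0.39465.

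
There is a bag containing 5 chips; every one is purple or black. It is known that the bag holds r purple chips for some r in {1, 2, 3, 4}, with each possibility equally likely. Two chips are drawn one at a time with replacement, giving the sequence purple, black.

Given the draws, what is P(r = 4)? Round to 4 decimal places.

0.2000

Compute the likelihood of the observed sequence for each case: P(data | r = 1) = (1/5)(4/5) = 4/25; P(data | r = 2) = (2/5)(3/5) = 6/25; P(data | r = 3) = (3/5)(2/5) = 6/25; P(data | r = 4) = (4/5)(1/5) = 4/25.
Weighting by the prior gives 1/4 · 4/25 = 1/25, 1/4 · 6/25 = 3/50, 1/4 · 6/25 = 3/50, 1/4 · 4/25 = 1/25; with total 1/5.
Hence P(r = 4 | data) = (1/25) / (1/5) = 1/5.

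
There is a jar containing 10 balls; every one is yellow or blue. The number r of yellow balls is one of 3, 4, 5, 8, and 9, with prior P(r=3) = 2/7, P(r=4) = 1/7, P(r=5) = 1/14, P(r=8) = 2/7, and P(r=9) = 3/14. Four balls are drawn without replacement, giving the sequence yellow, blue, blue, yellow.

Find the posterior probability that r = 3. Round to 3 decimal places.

Under each hypothesis, the probability of the observed sequence is: P(data | r = 3) = (3/10)(7/9)(6/8)(2/7) = 1/20; P(data | r = 4) = (4/10)(6/9)(5/8)(3/7) = 1/14; P(data | r = 5) = (5/10)(5/9)(4/8)(4/7) = 5/63; P(data | r = 8) = (8/10)(2/9)(1/8)(7/7) = 1/45; P(data | r = 9) = (9/10)(1/9)(0/8) = 0.
Weighting by the prior gives 2/7 · 1/20 = 1/70, 1/7 · 1/14 = 1/98, 1/14 · 5/63 = 5/882, 2/7 · 1/45 = 2/315, 3/14 · 0 = 0; with total 23/630.
Therefore the posterior P(r = 3 | data) = (1/70) / (23/630) = 9/23.

0.391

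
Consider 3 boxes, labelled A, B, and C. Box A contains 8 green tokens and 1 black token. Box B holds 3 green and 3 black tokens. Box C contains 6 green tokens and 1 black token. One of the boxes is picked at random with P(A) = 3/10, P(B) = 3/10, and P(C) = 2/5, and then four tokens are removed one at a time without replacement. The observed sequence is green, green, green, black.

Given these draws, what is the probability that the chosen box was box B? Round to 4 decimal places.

0.1422

For each hypothesis, P(data | H) works out to: P(data | box A) = (8/9)(7/8)(6/7)(1/6) = 0.11111; P(data | box B) = (3/6)(2/5)(1/4)(3/3) = 0.05; P(data | box C) = (6/7)(5/6)(4/5)(1/4) = 0.14286.
Multiplying each by its prior: 3/10 · 0.11111 = 0.033333, 3/10 · 0.05 = 0.015, 2/5 · 0.14286 = 0.057143; with total 0.10548.
Therefore the posterior P(box B | data) = (0.015) / (0.10548) = 0.14221.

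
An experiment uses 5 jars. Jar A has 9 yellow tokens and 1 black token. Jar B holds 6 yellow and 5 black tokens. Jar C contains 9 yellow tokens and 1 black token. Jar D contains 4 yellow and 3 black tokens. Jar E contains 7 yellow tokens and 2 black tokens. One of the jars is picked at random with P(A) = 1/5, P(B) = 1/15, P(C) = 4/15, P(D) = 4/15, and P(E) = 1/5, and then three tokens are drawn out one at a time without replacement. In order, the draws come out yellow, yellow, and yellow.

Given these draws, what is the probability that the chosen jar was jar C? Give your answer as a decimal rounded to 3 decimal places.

For each hypothesis, P(data | H) works out to: P(data | jar A) = (9/10)(8/9)(7/8) = 0.7; P(data | jar B) = (6/11)(5/10)(4/9) = 0.12121; P(data | jar C) = (9/10)(8/9)(7/8) = 0.7; P(data | jar D) = (4/7)(3/6)(2/5) = 0.11429; P(data | jar E) = (7/9)(6/8)(5/7) = 0.41667.
The prior-weighted likelihoods are 1/5 · 0.7 = 0.14, 1/15 · 0.12121 = 0.0080808, 4/15 · 0.7 = 0.18667, 4/15 · 0.11429 = 0.030476, 1/5 · 0.41667 = 0.083333; these sum to 0.44856.
So P(jar C | data) = (0.18667) / (0.44856) = 0.41615.

0.416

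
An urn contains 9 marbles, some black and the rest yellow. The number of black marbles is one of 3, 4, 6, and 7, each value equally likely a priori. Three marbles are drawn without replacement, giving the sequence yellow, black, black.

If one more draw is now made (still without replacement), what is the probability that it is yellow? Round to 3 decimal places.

0.422

The likelihood of the observed sequence under each hypothesis: P(data | r = 3) = (6/9)(3/8)(2/7) = 1/14; P(data | r = 4) = (5/9)(4/8)(3/7) = 5/42; P(data | r = 6) = (3/9)(6/8)(5/7) = 5/28; P(data | r = 7) = (2/9)(7/8)(6/7) = 1/6.
Multiplying each by its prior: 1/4 · 1/14 = 1/56, 1/4 · 5/42 = 5/168, 1/4 · 5/28 = 5/112, 1/4 · 1/6 = 1/24; these sum to 15/112.
Dividing through by the total gives posterior P(r = 3 | data) = 2/15, P(r = 4 | data) = 2/9, P(r = 6 | data) = 1/3, P(r = 7 | data) = 14/45.
The predictive probability is P(yellow next | data) = (5/6)(2/15) + (2/3)(2/9) + (1/3)(1/3) + (1/6)(14/45) = 19/45.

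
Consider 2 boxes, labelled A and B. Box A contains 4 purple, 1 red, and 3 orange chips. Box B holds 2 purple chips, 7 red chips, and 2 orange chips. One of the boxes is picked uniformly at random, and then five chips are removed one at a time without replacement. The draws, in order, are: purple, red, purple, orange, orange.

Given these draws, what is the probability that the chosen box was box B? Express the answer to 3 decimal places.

0.045

For each hypothesis, P(data | H) works out to: P(data | box A) = (4/8)(1/7)(3/6)(3/5)(2/4) = 0.010714; P(data | box B) = (2/11)(7/10)(1/9)(2/8)(1/7) = 0.00050505.
Weighting by the prior gives 1/2 · 0.010714 = 0.0053571, 1/2 · 0.00050505 = 0.00025253; these sum to 0.0056097.
Hence P(box B | data) = (0.00025253) / (0.0056097) = 0.045016.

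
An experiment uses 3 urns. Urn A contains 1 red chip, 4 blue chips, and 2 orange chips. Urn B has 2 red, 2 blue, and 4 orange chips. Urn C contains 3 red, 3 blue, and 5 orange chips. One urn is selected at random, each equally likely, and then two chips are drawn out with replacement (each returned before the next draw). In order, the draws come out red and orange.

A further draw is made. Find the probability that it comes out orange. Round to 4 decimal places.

Compute the likelihood of the observed sequence for each case: P(data | urn A) = (1/7)(2/7) = 0.040816; P(data | urn B) = (2/8)(4/8) = 0.125; P(data | urn C) = (3/11)(5/11) = 0.12397.
The prior-weighted likelihoods are 1/3 · 0.040816 = 0.013605, 1/3 · 0.125 = 0.041667, 1/3 · 0.12397 = 0.041322; these sum to 0.096594.
The posterior is then P(urn A | data) = 0.14085, P(urn B | data) = 0.43136, P(urn C | data) = 0.42779.
Averaging over the posterior, P(orange next | data) = (2/7)(0.14085) + (1/2)(0.43136) + (5/11)(0.42779) = 0.45037.

0.4504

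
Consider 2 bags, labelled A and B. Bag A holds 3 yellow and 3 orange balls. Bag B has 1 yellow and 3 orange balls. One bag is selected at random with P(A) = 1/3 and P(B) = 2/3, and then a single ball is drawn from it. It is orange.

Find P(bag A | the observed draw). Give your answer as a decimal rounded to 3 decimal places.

0.250

Under each hypothesis, the probability of this draw is: P(data | bag A) = (3/6) = 1/2; P(data | bag B) = (3/4) = 3/4.
Multiplying each by its prior: 1/3 · 1/2 = 1/6, 2/3 · 3/4 = 1/2; these sum to 2/3.
So P(bag A | data) = (1/6) / (2/3) = 1/4.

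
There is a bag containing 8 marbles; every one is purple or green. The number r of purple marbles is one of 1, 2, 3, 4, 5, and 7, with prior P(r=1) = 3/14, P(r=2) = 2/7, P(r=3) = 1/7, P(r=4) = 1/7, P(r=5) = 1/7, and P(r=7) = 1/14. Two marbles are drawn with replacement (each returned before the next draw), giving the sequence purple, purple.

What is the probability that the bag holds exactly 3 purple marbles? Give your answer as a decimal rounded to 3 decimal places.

0.107

For each hypothesis, P(data | H) works out to: P(data | r = 1) = (1/8)(1/8) = 1/64; P(data | r = 2) = (2/8)(2/8) = 1/16; P(data | r = 3) = (3/8)(3/8) = 9/64; P(data | r = 4) = (4/8)(4/8) = 1/4; P(data | r = 5) = (5/8)(5/8) = 25/64; P(data | r = 7) = (7/8)(7/8) = 49/64.
Multiplying each by its prior: 3/14 · 1/64 = 3/896, 2/7 · 1/16 = 1/56, 1/7 · 9/64 = 9/448, 1/7 · 1/4 = 1/28, 1/7 · 25/64 = 25/448, 1/14 · 49/64 = 7/128; with total 3/16.
Therefore the posterior P(r = 3 | data) = (9/448) / (3/16) = 3/28.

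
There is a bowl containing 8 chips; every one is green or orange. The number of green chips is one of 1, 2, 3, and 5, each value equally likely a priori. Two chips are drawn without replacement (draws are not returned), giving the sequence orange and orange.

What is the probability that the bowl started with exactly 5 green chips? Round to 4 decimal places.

The likelihood of the observed sequence under each hypothesis: P(data | r = 1) = (7/8)(6/7) = 3/4; P(data | r = 2) = (6/8)(5/7) = 15/28; P(data | r = 3) = (5/8)(4/7) = 5/14; P(data | r = 5) = (3/8)(2/7) = 3/28.
Multiplying each by its prior: 1/4 · 3/4 = 3/16, 1/4 · 15/28 = 15/112, 1/4 · 5/14 = 5/56, 1/4 · 3/28 = 3/112; with total 7/16.
So P(r = 5 | data) = (3/112) / (7/16) = 3/49.

0.0612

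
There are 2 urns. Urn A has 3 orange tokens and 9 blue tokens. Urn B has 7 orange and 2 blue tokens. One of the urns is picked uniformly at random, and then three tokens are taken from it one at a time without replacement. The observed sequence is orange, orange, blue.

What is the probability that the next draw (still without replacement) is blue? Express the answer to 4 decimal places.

For each hypothesis, P(data | H) works out to: P(data | urn A) = (3/12)(2/11)(9/10) = 0.040909; P(data | urn B) = (7/9)(6/8)(2/7) = 0.16667.
The prior-weighted likelihoods are 1/2 · 0.040909 = 0.020455, 1/2 · 0.16667 = 0.083333; with total 0.10379.
Normalising, the posterior is P(urn A | data) = 0.19708, P(urn B | data) = 0.80292.
Averaging over the posterior, P(blue next | data) = (8/9)(0.19708) + (1/6)(0.80292) = 0.309.

0.3090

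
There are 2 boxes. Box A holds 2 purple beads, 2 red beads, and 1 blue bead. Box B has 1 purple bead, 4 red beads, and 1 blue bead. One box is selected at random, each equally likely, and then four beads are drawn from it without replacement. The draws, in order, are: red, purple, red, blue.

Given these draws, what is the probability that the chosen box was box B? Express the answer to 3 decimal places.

0.500

For each hypothesis, P(data | H) works out to: P(data | box A) = (2/5)(2/4)(1/3)(1/2) = 1/30; P(data | box B) = (4/6)(1/5)(3/4)(1/3) = 1/30.
Weighting by the prior gives 1/2 · 1/30 = 1/60, 1/2 · 1/30 = 1/60; summing to 1/30.
So P(box B | data) = (1/60) / (1/30) = 1/2.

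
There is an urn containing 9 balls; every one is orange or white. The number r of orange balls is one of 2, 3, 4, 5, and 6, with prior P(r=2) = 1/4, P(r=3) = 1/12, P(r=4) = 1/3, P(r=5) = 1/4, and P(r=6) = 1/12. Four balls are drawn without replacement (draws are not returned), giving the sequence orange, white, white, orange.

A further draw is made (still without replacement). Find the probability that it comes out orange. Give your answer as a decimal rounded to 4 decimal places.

0.4346

The likelihood of the observed sequence under each hypothesis: P(data | r = 2) = (2/9)(7/8)(6/7)(1/6) = 0.027778; P(data | r = 3) = (3/9)(6/8)(5/7)(2/6) = 0.059524; P(data | r = 4) = (4/9)(5/8)(4/7)(3/6) = 0.079365; P(data | r = 5) = (5/9)(4/8)(3/7)(4/6) = 0.079365; P(data | r = 6) = (6/9)(3/8)(2/7)(5/6) = 0.059524.
Multiplying each by its prior: 1/4 · 0.027778 = 0.0069444, 1/12 · 0.059524 = 0.0049603, 1/3 · 0.079365 = 0.026455, 1/4 · 0.079365 = 0.019841, 1/12 · 0.059524 = 0.0049603; with total 0.063161.
The posterior is then P(r = 2 | data) = 0.10995, P(r = 3 | data) = 0.078534, P(r = 4 | data) = 0.41885, P(r = 5 | data) = 0.31414, P(r = 6 | data) = 0.078534.
So P(orange next | data) = Σ P(orange next | H) P(H | data) = (0)(0.10995) + (1/5)(0.078534) + (2/5)(0.41885) + (3/5)(0.31414) + (4/5)(0.078534) = 0.43455.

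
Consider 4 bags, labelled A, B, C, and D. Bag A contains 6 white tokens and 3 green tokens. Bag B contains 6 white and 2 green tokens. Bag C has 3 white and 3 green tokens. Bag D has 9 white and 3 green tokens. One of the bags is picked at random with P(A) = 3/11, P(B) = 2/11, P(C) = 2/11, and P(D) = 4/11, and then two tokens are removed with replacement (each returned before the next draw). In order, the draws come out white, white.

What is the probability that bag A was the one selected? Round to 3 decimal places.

The likelihood of the observed sequence under each hypothesis: P(data | bag A) = (6/9)(6/9) = 4/9; P(data | bag B) = (6/8)(6/8) = 9/16; P(data | bag C) = (3/6)(3/6) = 1/4; P(data | bag D) = (9/12)(9/12) = 9/16.
Multiplying each by its prior: 3/11 · 4/9 = 4/33, 2/11 · 9/16 = 9/88, 2/11 · 1/4 = 1/22, 4/11 · 9/16 = 9/44; with total 125/264.
So P(bag A | data) = (4/33) / (125/264) = 32/125.

0.256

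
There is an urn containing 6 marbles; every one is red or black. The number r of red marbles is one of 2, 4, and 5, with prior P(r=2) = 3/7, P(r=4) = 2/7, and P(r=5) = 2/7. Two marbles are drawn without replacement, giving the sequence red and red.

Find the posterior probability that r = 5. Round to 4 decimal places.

The likelihood of the observed sequence under each hypothesis: P(data | r = 2) = (2/6)(1/5) = 1/15; P(data | r = 4) = (4/6)(3/5) = 2/5; P(data | r = 5) = (5/6)(4/5) = 2/3.
Multiplying each by its prior: 3/7 · 1/15 = 1/35, 2/7 · 2/5 = 4/35, 2/7 · 2/3 = 4/21; with total 1/3.
Hence P(r = 5 | data) = (4/21) / (1/3) = 4/7.

0.5714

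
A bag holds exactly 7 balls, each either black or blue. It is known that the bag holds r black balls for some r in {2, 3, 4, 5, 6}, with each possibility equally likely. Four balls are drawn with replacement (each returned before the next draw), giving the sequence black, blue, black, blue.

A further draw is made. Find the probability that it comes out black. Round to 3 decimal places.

0.525

Under each hypothesis, the probability of the observed sequence is: P(data | r = 2) = (2/7)(5/7)(2/7)(5/7) = 0.041649; P(data | r = 3) = (3/7)(4/7)(3/7)(4/7) = 0.059975; P(data | r = 4) = (4/7)(3/7)(4/7)(3/7) = 0.059975; P(data | r = 5) = (5/7)(2/7)(5/7)(2/7) = 0.041649; P(data | r = 6) = (6/7)(1/7)(6/7)(1/7) = 0.014994.
Multiplying each by its prior: 1/5 · 0.041649 = 0.0083299, 1/5 · 0.059975 = 0.011995, 1/5 · 0.059975 = 0.011995, 1/5 · 0.041649 = 0.0083299, 1/5 · 0.014994 = 0.0029988; summing to 0.043648.
Dividing through by the total gives posterior P(r = 2 | data) = 0.19084, P(r = 3 | data) = 0.27481, P(r = 4 | data) = 0.27481, P(r = 5 | data) = 0.19084, P(r = 6 | data) = 0.068702.
So P(black next | data) = Σ P(black next | H) P(H | data) = (2/7)(0.19084) + (3/7)(0.27481) + (4/7)(0.27481) + (5/7)(0.19084) + (6/7)(0.068702) = 0.52454.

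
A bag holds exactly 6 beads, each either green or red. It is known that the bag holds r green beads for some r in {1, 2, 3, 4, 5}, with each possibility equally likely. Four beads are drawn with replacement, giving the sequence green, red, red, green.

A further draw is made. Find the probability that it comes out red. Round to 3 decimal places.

0.500

For each hypothesis, P(data | H) works out to: P(data | r = 1) = (1/6)(5/6)(5/6)(1/6) = 0.01929; P(data | r = 2) = (2/6)(4/6)(4/6)(2/6) = 0.049383; P(data | r = 3) = (3/6)(3/6)(3/6)(3/6) = 0.0625; P(data | r = 4) = (4/6)(2/6)(2/6)(4/6) = 0.049383; P(data | r = 5) = (5/6)(1/6)(1/6)(5/6) = 0.01929.
Multiplying each by its prior: 1/5 · 0.01929 = 0.003858, 1/5 · 0.049383 = 0.0098765, 1/5 · 0.0625 = 0.0125, 1/5 · 0.049383 = 0.0098765, 1/5 · 0.01929 = 0.003858; with total 0.039969.
Dividing through by the total gives posterior P(r = 1 | data) = 0.096525, P(r = 2 | data) = 0.2471, P(r = 3 | data) = 0.31274, P(r = 4 | data) = 0.2471, P(r = 5 | data) = 0.096525.
So P(red next | data) = Σ P(red next | H) P(H | data) = (5/6)(0.096525) + (2/3)(0.2471) + (1/2)(0.31274) + (1/3)(0.2471) + (1/6)(0.096525) = 0.5.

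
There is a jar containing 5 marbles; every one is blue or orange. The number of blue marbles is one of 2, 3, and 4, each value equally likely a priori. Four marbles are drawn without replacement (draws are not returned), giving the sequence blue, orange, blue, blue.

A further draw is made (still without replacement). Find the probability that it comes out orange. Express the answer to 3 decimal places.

The likelihood of the observed sequence under each hypothesis: P(data | r = 2) = (2/5)(3/4)(1/3)(0/2) = 0; P(data | r = 3) = (3/5)(2/4)(2/3)(1/2) = 1/10; P(data | r = 4) = (4/5)(1/4)(3/3)(2/2) = 1/5.
Weighting by the prior gives 1/3 · 0 = 0, 1/3 · 1/10 = 1/30, 1/3 · 1/5 = 1/15; with total 1/10.
The posterior is then P(r = 2 | data) = 0, P(r = 3 | data) = 1/3, P(r = 4 | data) = 2/3.
So P(orange next | data) = Σ P(orange next | H) P(H | data) = (1)(1/3) + (0)(2/3) = 1/3.

0.333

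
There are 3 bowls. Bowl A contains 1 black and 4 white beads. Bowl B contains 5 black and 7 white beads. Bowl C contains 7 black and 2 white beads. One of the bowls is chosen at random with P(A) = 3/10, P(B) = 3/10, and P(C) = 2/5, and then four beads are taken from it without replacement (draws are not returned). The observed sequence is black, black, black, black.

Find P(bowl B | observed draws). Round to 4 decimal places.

0.0265

Compute the likelihood of the observed sequence for each case: P(data | bowl A) = (1/5)(0/4) = 0; P(data | bowl B) = (5/12)(4/11)(3/10)(2/9) = 1/99; P(data | bowl C) = (7/9)(6/8)(5/7)(4/6) = 5/18.
The prior-weighted likelihoods are 3/10 · 0 = 0, 3/10 · 1/99 = 1/330, 2/5 · 5/18 = 1/9; these sum to 113/990.
Therefore the posterior P(bowl B | data) = (1/330) / (113/990) = 3/113.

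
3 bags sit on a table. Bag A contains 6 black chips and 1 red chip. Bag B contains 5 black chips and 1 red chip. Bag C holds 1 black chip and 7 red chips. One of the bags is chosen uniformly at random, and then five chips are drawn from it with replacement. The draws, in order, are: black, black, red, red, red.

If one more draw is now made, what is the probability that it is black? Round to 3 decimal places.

0.368

Under each hypothesis, the probability of the observed sequence is: P(data | bag A) = (6/7)(6/7)(1/7)(1/7)(1/7) = 0.002142; P(data | bag B) = (5/6)(5/6)(1/6)(1/6)(1/6) = 0.003215; P(data | bag C) = (1/8)(1/8)(7/8)(7/8)(7/8) = 0.010468.
Weighting by the prior gives 1/3 · 0.002142 = 0.00071399, 1/3 · 0.003215 = 0.0010717, 1/3 · 0.010468 = 0.0034892; summing to 0.0052748.
Normalising, the posterior is P(bag A | data) = 0.13536, P(bag B | data) = 0.20317, P(bag C | data) = 0.66148.
The predictive probability is P(black next | data) = (6/7)(0.13536) + (5/6)(0.20317) + (1/8)(0.66148) = 0.36801.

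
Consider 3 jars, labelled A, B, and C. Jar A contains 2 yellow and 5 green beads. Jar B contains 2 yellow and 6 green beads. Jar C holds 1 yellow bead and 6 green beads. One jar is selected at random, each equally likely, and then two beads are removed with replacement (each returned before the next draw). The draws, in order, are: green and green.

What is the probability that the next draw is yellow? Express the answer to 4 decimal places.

The likelihood of the observed sequence under each hypothesis: P(data | jar A) = (5/7)(5/7) = 0.5102; P(data | jar B) = (6/8)(6/8) = 0.5625; P(data | jar C) = (6/7)(6/7) = 0.73469.
The prior-weighted likelihoods are 1/3 · 0.5102 = 0.17007, 1/3 · 0.5625 = 0.1875, 1/3 · 0.73469 = 0.2449; summing to 0.60247.
Dividing through by the total gives posterior P(jar A | data) = 0.28229, P(jar B | data) = 0.31122, P(jar C | data) = 0.40649.
So P(yellow next | data) = Σ P(yellow next | H) P(H | data) = (2/7)(0.28229) + (1/4)(0.31122) + (1/7)(0.40649) = 0.21653.

0.2165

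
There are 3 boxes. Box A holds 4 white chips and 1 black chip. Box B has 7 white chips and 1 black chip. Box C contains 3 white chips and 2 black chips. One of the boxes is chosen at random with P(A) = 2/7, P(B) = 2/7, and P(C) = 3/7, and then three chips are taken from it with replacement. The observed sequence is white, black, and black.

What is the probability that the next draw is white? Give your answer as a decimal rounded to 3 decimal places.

Under each hypothesis, the probability of the observed sequence is: P(data | box A) = (4/5)(1/5)(1/5) = 0.032; P(data | box B) = (7/8)(1/8)(1/8) = 0.013672; P(data | box C) = (3/5)(2/5)(2/5) = 0.096.
The prior-weighted likelihoods are 2/7 · 0.032 = 0.0091429, 2/7 · 0.013672 = 0.0039062, 3/7 · 0.096 = 0.041143; with total 0.054192.
Dividing through by the total gives posterior P(box A | data) = 0.16871, P(box B | data) = 0.072082, P(box C | data) = 0.75921.
So P(white next | data) = Σ P(white next | H) P(H | data) = (4/5)(0.16871) + (7/8)(0.072082) + (3/5)(0.75921) = 0.65356.

0.654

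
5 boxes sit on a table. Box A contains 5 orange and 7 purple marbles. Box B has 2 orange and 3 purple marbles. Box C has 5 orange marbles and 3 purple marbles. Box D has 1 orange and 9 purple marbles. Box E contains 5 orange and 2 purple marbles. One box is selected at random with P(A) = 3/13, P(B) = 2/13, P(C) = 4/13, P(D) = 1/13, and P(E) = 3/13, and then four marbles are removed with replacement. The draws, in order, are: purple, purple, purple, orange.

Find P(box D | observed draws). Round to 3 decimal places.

0.108

The likelihood of the observed sequence under each hypothesis: P(data | box A) = (7/12)(7/12)(7/12)(5/12) = 0.082706; P(data | box B) = (3/5)(3/5)(3/5)(2/5) = 0.0864; P(data | box C) = (3/8)(3/8)(3/8)(5/8) = 0.032959; P(data | box D) = (9/10)(9/10)(9/10)(1/10) = 0.0729; P(data | box E) = (2/7)(2/7)(2/7)(5/7) = 0.01666.
Multiplying each by its prior: 3/13 · 0.082706 = 0.019086, 2/13 · 0.0864 = 0.013292, 4/13 · 0.032959 = 0.010141, 1/13 · 0.0729 = 0.0056077, 3/13 · 0.01666 = 0.0038446; with total 0.051972.
By Bayes' rule, P(box D | data) = (0.0056077) / (0.051972) = 0.1079.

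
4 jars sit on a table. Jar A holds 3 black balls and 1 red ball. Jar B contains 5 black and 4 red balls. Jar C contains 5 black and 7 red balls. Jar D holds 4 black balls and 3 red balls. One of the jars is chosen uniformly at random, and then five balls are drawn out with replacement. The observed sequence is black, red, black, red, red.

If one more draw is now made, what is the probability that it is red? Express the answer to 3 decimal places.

Under each hypothesis, the probability of the observed sequence is: P(data | jar A) = (3/4)(1/4)(3/4)(1/4)(1/4) = 0.0087891; P(data | jar B) = (5/9)(4/9)(5/9)(4/9)(4/9) = 0.027096; P(data | jar C) = (5/12)(7/12)(5/12)(7/12)(7/12) = 0.034461; P(data | jar D) = (4/7)(3/7)(4/7)(3/7)(3/7) = 0.025704.
Weighting by the prior gives 1/4 · 0.0087891 = 0.0021973, 1/4 · 0.027096 = 0.006774, 1/4 · 0.034461 = 0.0086153, 1/4 · 0.025704 = 0.0064259; with total 0.024012.
The posterior is then P(jar A | data) = 0.091505, P(jar B | data) = 0.28211, P(jar C | data) = 0.35878, P(jar D | data) = 0.26761.
So P(red next | data) = Σ P(red next | H) P(H | data) = (1/4)(0.091505) + (4/9)(0.28211) + (7/12)(0.35878) + (3/7)(0.26761) = 0.47223.

0.472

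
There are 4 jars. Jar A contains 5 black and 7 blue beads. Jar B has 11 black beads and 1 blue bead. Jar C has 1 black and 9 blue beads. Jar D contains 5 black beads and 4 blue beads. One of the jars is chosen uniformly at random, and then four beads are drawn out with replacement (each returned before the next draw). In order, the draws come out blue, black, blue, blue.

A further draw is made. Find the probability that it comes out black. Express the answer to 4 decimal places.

0.3384

Compute the likelihood of the observed sequence for each case: P(data | jar A) = (7/12)(5/12)(7/12)(7/12) = 0.082706; P(data | jar B) = (1/12)(11/12)(1/12)(1/12) = 0.00053048; P(data | jar C) = (9/10)(1/10)(9/10)(9/10) = 0.0729; P(data | jar D) = (4/9)(5/9)(4/9)(4/9) = 0.048773.
Weighting by the prior gives 1/4 · 0.082706 = 0.020677, 1/4 · 0.00053048 = 0.00013262, 1/4 · 0.0729 = 0.018225, 1/4 · 0.048773 = 0.012193; these sum to 0.051227.
Dividing through by the total gives posterior P(jar A | data) = 0.40362, P(jar B | data) = 0.0025888, P(jar C | data) = 0.35577, P(jar D | data) = 0.23802.
So P(black next | data) = Σ P(black next | H) P(H | data) = (5/12)(0.40362) + (11/12)(0.0025888) + (1/10)(0.35577) + (5/9)(0.23802) = 0.33836.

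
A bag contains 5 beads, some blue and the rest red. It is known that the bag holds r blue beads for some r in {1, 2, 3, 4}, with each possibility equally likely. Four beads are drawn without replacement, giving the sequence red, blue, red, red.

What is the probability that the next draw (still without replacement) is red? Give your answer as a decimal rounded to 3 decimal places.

Compute the likelihood of the observed sequence for each case: P(data | r = 1) = (4/5)(1/4)(3/3)(2/2) = 1/5; P(data | r = 2) = (3/5)(2/4)(2/3)(1/2) = 1/10; P(data | r = 3) = (2/5)(3/4)(1/3)(0/2) = 0; P(data | r = 4) = (1/5)(4/4)(0/3) = 0.
Weighting by the prior gives 1/4 · 1/5 = 1/20, 1/4 · 1/10 = 1/40, 1/4 · 0 = 0, 1/4 · 0 = 0; these sum to 3/40.
Normalising, the posterior is P(r = 1 | data) = 2/3, P(r = 2 | data) = 1/3, P(r = 3 | data) = 0, P(r = 4 | data) = 0.
The predictive probability is P(red next | data) = (1)(2/3) + (0)(1/3) = 2/3.

0.667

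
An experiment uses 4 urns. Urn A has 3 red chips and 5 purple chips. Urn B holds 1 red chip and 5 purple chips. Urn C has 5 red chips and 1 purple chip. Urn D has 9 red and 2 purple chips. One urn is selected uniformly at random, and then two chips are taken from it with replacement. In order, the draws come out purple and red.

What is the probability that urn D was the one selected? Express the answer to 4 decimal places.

The likelihood of the observed sequence under each hypothesis: P(data | urn A) = (5/8)(3/8) = 0.23438; P(data | urn B) = (5/6)(1/6) = 0.13889; P(data | urn C) = (1/6)(5/6) = 0.13889; P(data | urn D) = (2/11)(9/11) = 0.14876.
Multiplying each by its prior: 1/4 · 0.23438 = 0.058594, 1/4 · 0.13889 = 0.034722, 1/4 · 0.13889 = 0.034722, 1/4 · 0.14876 = 0.03719; summing to 0.16523.
So P(urn D | data) = (0.03719) / (0.16523) = 0.22508.

0.2251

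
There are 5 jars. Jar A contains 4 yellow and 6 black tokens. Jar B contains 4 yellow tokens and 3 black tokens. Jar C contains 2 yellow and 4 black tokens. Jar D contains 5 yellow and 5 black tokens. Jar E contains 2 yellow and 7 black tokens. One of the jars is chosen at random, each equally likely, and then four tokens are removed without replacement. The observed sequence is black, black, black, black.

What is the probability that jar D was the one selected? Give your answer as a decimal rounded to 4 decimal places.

Compute the likelihood of the observed sequence for each case: P(data | jar A) = (6/10)(5/9)(4/8)(3/7) = 0.071429; P(data | jar B) = (3/7)(2/6)(1/5)(0/4) = 0; P(data | jar C) = (4/6)(3/5)(2/4)(1/3) = 0.066667; P(data | jar D) = (5/10)(4/9)(3/8)(2/7) = 0.02381; P(data | jar E) = (7/9)(6/8)(5/7)(4/6) = 0.27778.
Multiplying each by its prior: 1/5 · 0.071429 = 0.014286, 1/5 · 0 = 0, 1/5 · 0.066667 = 0.013333, 1/5 · 0.02381 = 0.0047619, 1/5 · 0.27778 = 0.055556; with total 0.087937.
Hence P(jar D | data) = (0.0047619) / (0.087937) = 0.054152.

0.0542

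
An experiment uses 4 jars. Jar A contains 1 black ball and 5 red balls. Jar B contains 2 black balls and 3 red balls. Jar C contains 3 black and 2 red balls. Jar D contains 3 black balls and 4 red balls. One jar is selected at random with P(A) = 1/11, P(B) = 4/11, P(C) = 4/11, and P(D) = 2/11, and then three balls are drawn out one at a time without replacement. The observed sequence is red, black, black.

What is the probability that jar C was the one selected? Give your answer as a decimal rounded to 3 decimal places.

For each hypothesis, P(data | H) works out to: P(data | jar A) = (5/6)(1/5)(0/4) = 0; P(data | jar B) = (3/5)(2/4)(1/3) = 1/10; P(data | jar C) = (2/5)(3/4)(2/3) = 1/5; P(data | jar D) = (4/7)(3/6)(2/5) = 4/35.
Weighting by the prior gives 1/11 · 0 = 0, 4/11 · 1/10 = 2/55, 4/11 · 1/5 = 4/55, 2/11 · 4/35 = 8/385; summing to 10/77.
So P(jar C | data) = (4/55) / (10/77) = 14/25.

0.560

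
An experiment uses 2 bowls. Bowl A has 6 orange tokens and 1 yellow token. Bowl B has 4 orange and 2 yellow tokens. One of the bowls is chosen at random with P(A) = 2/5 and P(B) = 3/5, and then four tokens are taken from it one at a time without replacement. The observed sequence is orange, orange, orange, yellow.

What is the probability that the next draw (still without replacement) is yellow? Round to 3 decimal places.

For each hypothesis, P(data | H) works out to: P(data | bowl A) = (6/7)(5/6)(4/5)(1/4) = 1/7; P(data | bowl B) = (4/6)(3/5)(2/4)(2/3) = 2/15.
Weighting by the prior gives 2/5 · 1/7 = 2/35, 3/5 · 2/15 = 2/25; with total 24/175.
Dividing through by the total gives posterior P(bowl A | data) = 5/12, P(bowl B | data) = 7/12.
Averaging over the posterior, P(yellow next | data) = (0)(5/12) + (1/2)(7/12) = 7/24.

0.292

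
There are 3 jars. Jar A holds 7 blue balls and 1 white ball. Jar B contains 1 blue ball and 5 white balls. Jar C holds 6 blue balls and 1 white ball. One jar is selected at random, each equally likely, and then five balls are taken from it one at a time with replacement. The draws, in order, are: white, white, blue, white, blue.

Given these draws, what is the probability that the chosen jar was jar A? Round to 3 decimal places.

Under each hypothesis, the probability of the observed sequence is: P(data | jar A) = (1/8)(1/8)(7/8)(1/8)(7/8) = 0.0014954; P(data | jar B) = (5/6)(5/6)(1/6)(5/6)(1/6) = 0.016075; P(data | jar C) = (1/7)(1/7)(6/7)(1/7)(6/7) = 0.002142.
The prior-weighted likelihoods are 1/3 · 0.0014954 = 0.00049845, 1/3 · 0.016075 = 0.0053584, 1/3 · 0.002142 = 0.00071399; these sum to 0.0065708.
Hence P(jar A | data) = (0.00049845) / (0.0065708) = 0.075859.

0.076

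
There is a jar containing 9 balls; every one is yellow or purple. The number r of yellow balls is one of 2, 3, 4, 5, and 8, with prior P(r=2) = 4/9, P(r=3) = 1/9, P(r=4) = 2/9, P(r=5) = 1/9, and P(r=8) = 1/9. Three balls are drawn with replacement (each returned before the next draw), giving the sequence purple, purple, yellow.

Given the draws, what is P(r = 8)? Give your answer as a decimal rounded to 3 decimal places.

Compute the likelihood of the observed sequence for each case: P(data | r = 2) = (7/9)(7/9)(2/9) = 0.13443; P(data | r = 3) = (6/9)(6/9)(3/9) = 0.14815; P(data | r = 4) = (5/9)(5/9)(4/9) = 0.13717; P(data | r = 5) = (4/9)(4/9)(5/9) = 0.10974; P(data | r = 8) = (1/9)(1/9)(8/9) = 0.010974.
Multiplying each by its prior: 4/9 · 0.13443 = 0.059747, 1/9 · 0.14815 = 0.016461, 2/9 · 0.13717 = 0.030483, 1/9 · 0.10974 = 0.012193, 1/9 · 0.010974 = 0.0012193; summing to 0.1201.
Therefore the posterior P(r = 8 | data) = (0.0012193) / (0.1201) = 0.010152.

0.010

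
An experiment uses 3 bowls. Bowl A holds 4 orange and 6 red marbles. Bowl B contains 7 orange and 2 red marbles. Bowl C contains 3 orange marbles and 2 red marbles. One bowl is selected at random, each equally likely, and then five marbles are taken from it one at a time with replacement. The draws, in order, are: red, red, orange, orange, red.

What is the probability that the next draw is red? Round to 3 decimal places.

The likelihood of the observed sequence under each hypothesis: P(data | bowl A) = (6/10)(6/10)(4/10)(4/10)(6/10) = 0.03456; P(data | bowl B) = (2/9)(2/9)(7/9)(7/9)(2/9) = 0.0066386; P(data | bowl C) = (2/5)(2/5)(3/5)(3/5)(2/5) = 0.02304.
Weighting by the prior gives 1/3 · 0.03456 = 0.01152, 1/3 · 0.0066386 = 0.0022129, 1/3 · 0.02304 = 0.00768; these sum to 0.021413.
Normalising, the posterior is P(bowl A | data) = 0.53799, P(bowl B | data) = 0.10334, P(bowl C | data) = 0.35866.
Averaging over the posterior, P(red next | data) = (3/5)(0.53799) + (2/9)(0.10334) + (2/5)(0.35866) = 0.48923.

0.489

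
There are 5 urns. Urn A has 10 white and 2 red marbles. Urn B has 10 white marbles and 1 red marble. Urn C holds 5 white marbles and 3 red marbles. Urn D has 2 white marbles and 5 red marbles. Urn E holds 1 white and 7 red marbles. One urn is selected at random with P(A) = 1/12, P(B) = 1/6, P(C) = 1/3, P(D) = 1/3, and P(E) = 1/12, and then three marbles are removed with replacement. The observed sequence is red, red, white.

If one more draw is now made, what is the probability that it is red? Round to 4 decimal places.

The likelihood of the observed sequence under each hypothesis: P(data | urn A) = (2/12)(2/12)(10/12) = 0.023148; P(data | urn B) = (1/11)(1/11)(10/11) = 0.0075131; P(data | urn C) = (3/8)(3/8)(5/8) = 0.087891; P(data | urn D) = (5/7)(5/7)(2/7) = 0.14577; P(data | urn E) = (7/8)(7/8)(1/8) = 0.095703.
The prior-weighted likelihoods are 1/12 · 0.023148 = 0.001929, 1/6 · 0.0075131 = 0.0012522, 1/3 · 0.087891 = 0.029297, 1/3 · 0.14577 = 0.048591, 1/12 · 0.095703 = 0.0079753; with total 0.089044.
Normalising, the posterior is P(urn A | data) = 0.021664, P(urn B | data) = 0.014063, P(urn C | data) = 0.32901, P(urn D | data) = 0.54569, P(urn E | data) = 0.089565.
So P(red next | data) = Σ P(red next | H) P(H | data) = (1/6)(0.021664) + (1/11)(0.014063) + (3/8)(0.32901) + (5/7)(0.54569) + (7/8)(0.089565) = 0.59642.

0.5964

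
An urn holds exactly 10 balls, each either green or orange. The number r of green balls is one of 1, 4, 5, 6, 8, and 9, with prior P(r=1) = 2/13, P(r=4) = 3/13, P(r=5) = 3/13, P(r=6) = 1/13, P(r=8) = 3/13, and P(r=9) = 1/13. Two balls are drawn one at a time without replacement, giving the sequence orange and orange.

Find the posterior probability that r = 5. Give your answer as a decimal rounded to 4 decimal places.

0.1923

Under each hypothesis, the probability of the observed sequence is: P(data | r = 1) = (9/10)(8/9) = 4/5; P(data | r = 4) = (6/10)(5/9) = 1/3; P(data | r = 5) = (5/10)(4/9) = 2/9; P(data | r = 6) = (4/10)(3/9) = 2/15; P(data | r = 8) = (2/10)(1/9) = 1/45; P(data | r = 9) = (1/10)(0/9) = 0.
Multiplying each by its prior: 2/13 · 4/5 = 8/65, 3/13 · 1/3 = 1/13, 3/13 · 2/9 = 2/39, 1/13 · 2/15 = 2/195, 3/13 · 1/45 = 1/195, 1/13 · 0 = 0; these sum to 4/15.
So P(r = 5 | data) = (2/39) / (4/15) = 5/26.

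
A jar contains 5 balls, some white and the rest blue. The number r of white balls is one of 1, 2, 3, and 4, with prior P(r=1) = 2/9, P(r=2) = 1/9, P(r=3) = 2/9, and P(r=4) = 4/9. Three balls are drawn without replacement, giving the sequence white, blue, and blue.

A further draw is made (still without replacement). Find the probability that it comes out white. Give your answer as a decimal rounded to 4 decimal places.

0.3750

The likelihood of the observed sequence under each hypothesis: P(data | r = 1) = (1/5)(4/4)(3/3) = 1/5; P(data | r = 2) = (2/5)(3/4)(2/3) = 1/5; P(data | r = 3) = (3/5)(2/4)(1/3) = 1/10; P(data | r = 4) = (4/5)(1/4)(0/3) = 0.
Weighting by the prior gives 2/9 · 1/5 = 2/45, 1/9 · 1/5 = 1/45, 2/9 · 1/10 = 1/45, 4/9 · 0 = 0; with total 4/45.
The posterior is then P(r = 1 | data) = 1/2, P(r = 2 | data) = 1/4, P(r = 3 | data) = 1/4, P(r = 4 | data) = 0.
So P(white next | data) = Σ P(white next | H) P(H | data) = (0)(1/2) + (1/2)(1/4) + (1)(1/4) = 3/8.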